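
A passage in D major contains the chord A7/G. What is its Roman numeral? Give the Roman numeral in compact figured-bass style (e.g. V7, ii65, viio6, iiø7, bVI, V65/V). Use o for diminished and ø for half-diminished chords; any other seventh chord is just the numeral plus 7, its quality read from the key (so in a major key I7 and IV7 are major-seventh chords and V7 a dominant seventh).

V42

The pitches A-C#-E-G form a dominant seventh chord rooted on A.
A is scale degree 5 in D major, and a dominant seventh chord on that degree is written V7.
With G in the bass the chord is in third inversion, so the figured bass is 42.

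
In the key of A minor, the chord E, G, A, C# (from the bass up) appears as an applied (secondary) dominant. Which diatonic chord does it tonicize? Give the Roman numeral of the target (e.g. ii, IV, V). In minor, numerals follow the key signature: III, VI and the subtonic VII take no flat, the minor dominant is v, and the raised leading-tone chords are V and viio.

The chord is a dominant seventh chord on A.
A dominant resolves down a perfect fifth: A → D. In A minor, D is scale degree 4, i.e. iv.

iv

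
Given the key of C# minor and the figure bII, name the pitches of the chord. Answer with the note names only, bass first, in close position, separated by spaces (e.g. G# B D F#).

D F# A

bII is the Neapolitan chord — a major triad on the lowered second degree. In C# minor that root is D.
So the chord is D-F#-A.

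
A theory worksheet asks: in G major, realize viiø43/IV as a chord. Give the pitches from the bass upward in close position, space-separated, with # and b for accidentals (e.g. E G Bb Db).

F A B D

The slash marks an applied leading-tone chord: viio of IV. In G major, IV is C, so the leading tone to it is B, a half step below.
Building a half-diminished seventh chord on B gives B-D-F-A.
With the 43 figure the chord is in second inversion; from the bass F upward in close position it reads F-A-B-D.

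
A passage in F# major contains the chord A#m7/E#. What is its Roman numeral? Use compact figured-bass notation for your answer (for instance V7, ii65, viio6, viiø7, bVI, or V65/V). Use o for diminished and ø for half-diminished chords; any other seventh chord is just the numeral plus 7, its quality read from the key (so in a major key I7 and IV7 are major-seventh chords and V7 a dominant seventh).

iii43

Stacked in thirds the chord is A#-C#-E#-G#: a minor seventh chord on A#.
In F# major, A# is the mediant; the diatonic minor seventh chord there is iii7.
With E# in the bass the chord is in second inversion, so the figured bass is 43.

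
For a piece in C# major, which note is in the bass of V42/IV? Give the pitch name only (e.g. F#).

B

The applied chord V42/IV is rooted on C#: C#-E#-G#-B.
The figure 42 means third inversion — the seventh is in the bass.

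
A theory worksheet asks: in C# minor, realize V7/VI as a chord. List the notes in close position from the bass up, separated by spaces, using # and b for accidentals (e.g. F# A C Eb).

E G# B D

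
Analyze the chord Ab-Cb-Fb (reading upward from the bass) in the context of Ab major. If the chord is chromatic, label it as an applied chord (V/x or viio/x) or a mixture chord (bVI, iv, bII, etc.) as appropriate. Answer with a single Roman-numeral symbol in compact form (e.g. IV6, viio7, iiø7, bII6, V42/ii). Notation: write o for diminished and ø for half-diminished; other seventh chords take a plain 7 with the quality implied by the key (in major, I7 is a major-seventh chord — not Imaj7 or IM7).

bVI6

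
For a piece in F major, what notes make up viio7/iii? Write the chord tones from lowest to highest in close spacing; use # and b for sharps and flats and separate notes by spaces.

G# B D F

viio7/iii is a secondary leading-tone chord. The target iii is A in F major; the applied chord is rooted a semitone below, on G#.
Building a fully diminished seventh chord on G# gives G#-B-D-F.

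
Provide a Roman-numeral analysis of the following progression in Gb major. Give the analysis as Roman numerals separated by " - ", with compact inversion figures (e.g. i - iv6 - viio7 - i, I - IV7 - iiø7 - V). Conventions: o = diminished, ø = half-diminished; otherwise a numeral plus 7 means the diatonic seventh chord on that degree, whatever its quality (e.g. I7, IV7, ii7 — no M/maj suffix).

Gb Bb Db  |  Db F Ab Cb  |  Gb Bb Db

Gb-Bb-Db: major triad on Gb = scale degree 1 → I.
Db-F-Ab-Cb: root Db is the dominant; dominant seventh chord there is V7.
Gb-Bb-Db: major triad on Gb = scale degree 1 → I.

I - V7 - I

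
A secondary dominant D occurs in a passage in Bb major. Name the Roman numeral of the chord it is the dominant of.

vi

The chord is a major triad on D.
A dominant resolves down a perfect fifth: D → G. In Bb major, G is scale degree 6, i.e. vi.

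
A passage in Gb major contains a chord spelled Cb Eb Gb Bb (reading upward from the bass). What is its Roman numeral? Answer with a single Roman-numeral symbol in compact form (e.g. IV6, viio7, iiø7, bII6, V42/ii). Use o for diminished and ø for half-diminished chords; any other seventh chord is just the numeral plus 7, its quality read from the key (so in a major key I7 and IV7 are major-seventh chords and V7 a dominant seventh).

The pitches Cb-Eb-Gb-Bb form a major seventh chord rooted on Cb.
In Gb major, Cb is the subdominant; the diatonic major seventh chord there is IV7.

IV7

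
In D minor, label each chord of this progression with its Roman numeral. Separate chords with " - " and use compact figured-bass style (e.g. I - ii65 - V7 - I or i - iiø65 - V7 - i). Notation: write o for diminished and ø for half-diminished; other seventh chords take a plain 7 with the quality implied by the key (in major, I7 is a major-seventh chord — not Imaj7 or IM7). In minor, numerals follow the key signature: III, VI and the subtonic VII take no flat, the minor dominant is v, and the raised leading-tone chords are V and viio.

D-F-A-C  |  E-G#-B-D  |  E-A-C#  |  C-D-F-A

D-F-A-C: minor seventh chord on D = scale degree 1 → i7.
E-G#-B-D: chromatic; E is V of V, so V7/V.
E-A-C# has root A, degree 5 in D minor, so V64.
C-D-F-A: minor seventh chord on D = scale degree 1 → i42.

i7 - V7/V - V64 - i42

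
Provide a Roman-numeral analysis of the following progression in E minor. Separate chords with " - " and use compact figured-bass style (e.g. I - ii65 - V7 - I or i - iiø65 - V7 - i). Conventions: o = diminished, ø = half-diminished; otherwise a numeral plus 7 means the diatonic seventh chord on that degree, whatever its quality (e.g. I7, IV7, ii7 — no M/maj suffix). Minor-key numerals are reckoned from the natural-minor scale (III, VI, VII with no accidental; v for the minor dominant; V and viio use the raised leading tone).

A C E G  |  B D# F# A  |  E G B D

A-C-E-G: root A is the subdominant; minor seventh chord there is iv7.
B-D#-F#-A: root B is the dominant; dominant seventh chord there is V7.
E-G-B-D: root E is the tonic; minor seventh chord there is i7.

iv7 - V7 - i7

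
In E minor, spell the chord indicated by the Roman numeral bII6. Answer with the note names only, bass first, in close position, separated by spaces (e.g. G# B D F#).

Scale degree 2 in E minor is F#; lowering it a half step gives F. bII6 is the Neapolitan sixth — a major triad on the lowered second degree, here in its customary first inversion.
So the chord is F-A-C.
With the 6 figure the chord is in first inversion; from the bass A upward in close position it reads A-C-F.

A C F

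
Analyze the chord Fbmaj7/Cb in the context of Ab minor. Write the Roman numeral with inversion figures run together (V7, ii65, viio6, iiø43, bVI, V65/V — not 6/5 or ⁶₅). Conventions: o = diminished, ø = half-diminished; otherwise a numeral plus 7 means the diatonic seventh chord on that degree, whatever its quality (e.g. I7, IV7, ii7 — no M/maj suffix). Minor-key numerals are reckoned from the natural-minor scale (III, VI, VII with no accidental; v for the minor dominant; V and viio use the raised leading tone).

The pitches Fb-Ab-Cb-Eb form a major seventh chord rooted on Fb.
In Ab minor, Fb is the submediant; the diatonic major seventh chord there is VI7.
With Cb in the bass the chord is in second inversion, so the figured bass is 43.

VI43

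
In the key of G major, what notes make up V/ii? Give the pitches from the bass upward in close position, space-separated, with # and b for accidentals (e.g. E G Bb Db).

V/ii is a secondary dominant — the dominant triad of ii. ii in G major is A, so the applied chord's root is E, a perfect fifth above.
Building a major triad on E gives E-G#-B.

E G# B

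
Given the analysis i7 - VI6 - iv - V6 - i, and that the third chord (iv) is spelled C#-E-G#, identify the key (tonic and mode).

G# minor

The anchor chord is a minor triad on C#, labeled iv.
Counting down 3 scale steps from C# places the tonic on G#; a minor triad on degree 4 is diatonic only in minor.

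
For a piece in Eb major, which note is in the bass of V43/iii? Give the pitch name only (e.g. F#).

The applied chord V43/iii is rooted on D: D-F#-A-C.
The figure 43 means second inversion — the fifth is in the bass.

A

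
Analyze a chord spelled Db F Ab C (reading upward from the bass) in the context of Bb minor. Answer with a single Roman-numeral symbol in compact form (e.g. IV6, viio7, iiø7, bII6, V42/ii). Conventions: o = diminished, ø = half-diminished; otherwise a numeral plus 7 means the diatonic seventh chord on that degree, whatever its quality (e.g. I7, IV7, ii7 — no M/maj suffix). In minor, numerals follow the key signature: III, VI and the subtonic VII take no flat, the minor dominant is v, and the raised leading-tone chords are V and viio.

The pitches Db-F-Ab-C form a major seventh chord rooted on Db.
In Bb minor, Db is the mediant; the diatonic major seventh chord there is III7.

III7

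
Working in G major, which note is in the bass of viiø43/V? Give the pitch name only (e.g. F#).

The applied chord viiø43/V is rooted on C#: C#-E-G-B.
The figure 43 means second inversion — the fifth is in the bass.

G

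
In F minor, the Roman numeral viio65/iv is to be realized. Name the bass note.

C

The applied chord viio65/iv is rooted on A: A-C-Eb-Gb.
The figure 65 means first inversion — the third is in the bass.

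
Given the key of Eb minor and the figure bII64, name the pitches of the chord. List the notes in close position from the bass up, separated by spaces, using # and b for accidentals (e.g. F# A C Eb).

Cb Fb Ab

Scale degree 2 in Eb minor is F; lowering it a half step gives Fb. bII64 is the Neapolitan chord — a major triad on the lowered second degree.
So the chord is Fb-Ab-Cb, a major triad.
The figured bass 64 indicates second inversion, placing the fifth (Cb) in the bass: Cb-Fb-Ab.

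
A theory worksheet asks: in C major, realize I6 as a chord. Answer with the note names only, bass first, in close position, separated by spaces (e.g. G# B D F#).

E G C

In C major, scale degree 1 is C, and the diatonic chord built there is a major triad.
Stacking thirds from C gives C-E-G.
With the 6 figure the chord is in first inversion; from the bass E upward in close position it reads E-G-C.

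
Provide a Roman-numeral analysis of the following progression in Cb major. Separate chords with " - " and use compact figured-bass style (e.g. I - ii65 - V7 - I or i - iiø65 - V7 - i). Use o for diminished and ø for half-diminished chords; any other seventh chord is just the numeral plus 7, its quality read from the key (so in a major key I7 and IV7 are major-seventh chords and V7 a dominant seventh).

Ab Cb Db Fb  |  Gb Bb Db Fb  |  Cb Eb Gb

ii43 - V7 - I

Ab-Cb-Db-Fb: minor seventh chord on Db = scale degree 2 → ii43.
Gb-Bb-Db-Fb: root Gb is the dominant; dominant seventh chord there is V7.
Cb-Eb-Gb has root Cb, degree 1 in Cb major, so I.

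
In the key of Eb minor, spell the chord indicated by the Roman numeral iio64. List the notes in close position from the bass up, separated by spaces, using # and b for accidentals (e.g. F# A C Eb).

Cb F Ab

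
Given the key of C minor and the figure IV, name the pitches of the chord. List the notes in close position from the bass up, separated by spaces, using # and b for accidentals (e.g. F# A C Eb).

F A C

Scale degree 4 in C minor is F; here the chord built on it is altered to a major triad. IV is the major subdominant, borrowed from the parallel major.
So the chord is F-A-C, a major triad.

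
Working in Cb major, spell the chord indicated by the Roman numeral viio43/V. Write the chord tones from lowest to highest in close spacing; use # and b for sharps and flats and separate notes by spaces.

The slash marks an applied leading-tone chord: viio of V. In Cb major, V is Gb, so the leading tone to it is F, a half step below.
Building a fully diminished seventh chord on F gives F-Ab-Cb-Ebb.
With the 43 figure the chord is in second inversion; from the bass Cb upward in close position it reads Cb-Ebb-F-Ab.

Cb Ebb F Ab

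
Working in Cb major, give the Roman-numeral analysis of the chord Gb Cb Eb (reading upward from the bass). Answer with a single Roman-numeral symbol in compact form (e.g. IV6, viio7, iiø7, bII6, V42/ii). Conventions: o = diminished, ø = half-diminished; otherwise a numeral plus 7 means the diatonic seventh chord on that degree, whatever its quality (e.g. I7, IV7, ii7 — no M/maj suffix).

Stacked in thirds the chord is Cb-Eb-Gb: a major triad on Cb.
Cb is scale degree 1 in Cb major, and a major triad on that degree is written I.
With Gb in the bass the chord is in second inversion, so the figured bass is 64.

I64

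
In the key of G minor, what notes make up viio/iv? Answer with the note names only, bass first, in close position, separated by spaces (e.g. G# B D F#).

viio/iv is a secondary leading-tone chord. The target iv is C in G minor; the applied chord is rooted a semitone below, on B.
Building a diminished triad on B gives B-D-F.

B D F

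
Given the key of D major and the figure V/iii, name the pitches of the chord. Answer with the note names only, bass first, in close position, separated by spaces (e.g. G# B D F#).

C# E# G#

V/iii is a secondary dominant — the dominant triad of iii. iii in D major is F#, so the applied chord's root is C#, a perfect fifth above.
Building a major triad on C# gives C#-E#-G#.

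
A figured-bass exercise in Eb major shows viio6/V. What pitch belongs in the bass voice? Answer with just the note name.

C

The applied chord viio6/V is rooted on A: A-C-Eb.
The figure 6 means first inversion — the third is in the bass.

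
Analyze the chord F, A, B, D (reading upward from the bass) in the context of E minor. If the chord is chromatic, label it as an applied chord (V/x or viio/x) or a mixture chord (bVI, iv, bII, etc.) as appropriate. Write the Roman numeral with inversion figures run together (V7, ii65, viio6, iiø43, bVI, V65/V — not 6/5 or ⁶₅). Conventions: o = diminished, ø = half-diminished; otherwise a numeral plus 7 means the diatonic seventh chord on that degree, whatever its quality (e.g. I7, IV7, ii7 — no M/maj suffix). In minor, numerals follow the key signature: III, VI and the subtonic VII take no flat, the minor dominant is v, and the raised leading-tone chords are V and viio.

viiø43/VI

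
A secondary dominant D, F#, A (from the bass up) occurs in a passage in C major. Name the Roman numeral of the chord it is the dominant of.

V

The chord is a major triad on D.
A dominant resolves down a perfect fifth: D → G. In C major, G is scale degree 5, i.e. V.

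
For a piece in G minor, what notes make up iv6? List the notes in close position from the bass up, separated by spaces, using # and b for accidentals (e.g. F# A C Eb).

Eb G C

The numeral's case and figure indicate a minor triad. In G minor its root, the fourth degree, is C.
That chord is spelled C-Eb-G.
With the 6 figure the chord is in first inversion; from the bass Eb upward in close position it reads Eb-G-C.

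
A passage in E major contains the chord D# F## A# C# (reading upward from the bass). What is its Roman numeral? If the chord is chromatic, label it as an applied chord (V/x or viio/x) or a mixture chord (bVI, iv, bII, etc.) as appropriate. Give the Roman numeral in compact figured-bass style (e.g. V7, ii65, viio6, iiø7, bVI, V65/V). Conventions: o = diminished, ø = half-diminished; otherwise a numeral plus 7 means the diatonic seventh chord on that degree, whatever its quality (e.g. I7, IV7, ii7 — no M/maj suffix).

The pitches D#-F##-A#-C# form a dominant seventh chord rooted on D#.
D# is not a diatonic chord root with this quality in E major, but it lies a perfect fifth above G# (iii), so the chord functions as an applied dominant of iii.

V7/iii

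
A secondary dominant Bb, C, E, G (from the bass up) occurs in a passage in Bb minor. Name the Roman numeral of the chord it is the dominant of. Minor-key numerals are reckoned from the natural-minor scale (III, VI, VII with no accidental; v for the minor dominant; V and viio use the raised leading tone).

V

The chord is a dominant seventh chord on C.
A dominant resolves down a perfect fifth: C → F. In Bb minor, F is scale degree 5, i.e. V.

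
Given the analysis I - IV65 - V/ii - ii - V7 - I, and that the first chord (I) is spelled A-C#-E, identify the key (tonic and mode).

The anchor chord is a major triad on A, labeled I.
If A is scale degree 1 and the mode makes that degree carry a major triad, the tonic is A and the mode is major.

A major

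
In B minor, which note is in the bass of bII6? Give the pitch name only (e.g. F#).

bII in B minor has root C; the chord is C-E-G.
The figure 6 means first inversion — the third is in the bass.

E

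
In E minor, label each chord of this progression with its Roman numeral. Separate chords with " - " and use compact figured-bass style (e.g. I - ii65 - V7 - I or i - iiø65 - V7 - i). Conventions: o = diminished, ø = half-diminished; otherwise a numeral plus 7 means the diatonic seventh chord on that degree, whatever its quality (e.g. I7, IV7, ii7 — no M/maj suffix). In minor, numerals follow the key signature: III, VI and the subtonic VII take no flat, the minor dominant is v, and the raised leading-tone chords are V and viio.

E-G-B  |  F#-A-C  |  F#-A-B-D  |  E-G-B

E-G-B has root E, degree 1 in E minor, so i.
F#-A-C: diminished triad on F# = scale degree 2 → iio.
F#-A-B-D: minor seventh chord on B = scale degree 5 → v43.
E-G-B: minor triad on E = scale degree 1 → i.

i - iio - v43 - i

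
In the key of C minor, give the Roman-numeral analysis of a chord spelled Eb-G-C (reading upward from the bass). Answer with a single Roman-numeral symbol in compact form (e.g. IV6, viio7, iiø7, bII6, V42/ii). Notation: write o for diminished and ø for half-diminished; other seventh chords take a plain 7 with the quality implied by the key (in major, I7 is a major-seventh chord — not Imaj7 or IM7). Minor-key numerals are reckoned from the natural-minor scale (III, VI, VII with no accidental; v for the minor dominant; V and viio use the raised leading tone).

The pitches C-Eb-G form a minor triad rooted on C.
In C minor, C is the tonic; the diatonic minor triad there is i.
With Eb in the bass the chord is in first inversion, so the figured bass is 6.

i6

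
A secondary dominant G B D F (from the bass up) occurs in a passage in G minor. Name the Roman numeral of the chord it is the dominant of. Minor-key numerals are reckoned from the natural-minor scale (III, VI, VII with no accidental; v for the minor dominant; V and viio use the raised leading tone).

The chord is a dominant seventh chord on G.
A dominant resolves down a perfect fifth: G → C. In G minor, C is scale degree 4, i.e. iv.

iv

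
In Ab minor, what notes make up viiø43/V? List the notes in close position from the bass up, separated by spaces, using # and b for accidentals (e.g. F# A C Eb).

viiø43/V is a secondary leading-tone chord. The target V is Eb in Ab minor; the applied chord is rooted a semitone below, on D.
Building a half-diminished seventh chord on D gives D-F-Ab-C.
The figured bass 43 indicates second inversion, placing the fifth (Ab) in the bass: Ab-C-D-F.

Ab C D F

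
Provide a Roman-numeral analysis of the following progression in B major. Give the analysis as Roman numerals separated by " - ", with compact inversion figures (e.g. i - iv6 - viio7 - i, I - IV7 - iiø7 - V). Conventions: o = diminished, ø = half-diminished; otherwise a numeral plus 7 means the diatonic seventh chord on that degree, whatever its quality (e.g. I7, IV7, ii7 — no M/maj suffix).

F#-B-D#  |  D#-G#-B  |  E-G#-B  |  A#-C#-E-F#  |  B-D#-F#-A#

F#-B-D#: major triad on B = scale degree 1 → I64.
D#-G#-B has root G#, degree 6 in B major, so vi64.
E-G#-B has root E, degree 4 in B major, so IV.
A#-C#-E-F#: dominant seventh chord on F# = scale degree 5 → V65.
B-D#-F#-A#: root B is the tonic; major seventh chord there is I7.

I64 - vi64 - IV - V65 - I7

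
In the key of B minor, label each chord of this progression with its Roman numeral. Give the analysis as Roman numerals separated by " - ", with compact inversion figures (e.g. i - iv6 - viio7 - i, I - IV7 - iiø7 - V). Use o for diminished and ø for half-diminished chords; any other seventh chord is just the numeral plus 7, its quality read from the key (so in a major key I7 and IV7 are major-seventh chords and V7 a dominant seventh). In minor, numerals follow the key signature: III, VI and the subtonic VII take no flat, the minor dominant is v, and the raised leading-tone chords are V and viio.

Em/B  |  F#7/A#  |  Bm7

Em/B: minor triad on E = scale degree 4 → iv64.
F#7/A# has root F#, degree 5 in B minor, so V65.
Bm7: root B is the tonic; minor seventh chord there is i7.

iv64 - V65 - i7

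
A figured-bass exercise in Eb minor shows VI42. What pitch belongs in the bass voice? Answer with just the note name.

VI in Eb minor has root Cb; the chord is Cb-Eb-Gb-Bb.
The figure 42 means third inversion — the seventh is in the bass.

Bb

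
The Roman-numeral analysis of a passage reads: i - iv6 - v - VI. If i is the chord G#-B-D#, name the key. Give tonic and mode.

G# minor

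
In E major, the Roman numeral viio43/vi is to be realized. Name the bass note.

The applied chord viio43/vi is rooted on B#: B#-D#-F#-A.
The figure 43 means second inversion — the fifth is in the bass.

F#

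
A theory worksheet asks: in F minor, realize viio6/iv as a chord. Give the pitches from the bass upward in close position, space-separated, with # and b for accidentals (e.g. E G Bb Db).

The slash marks an applied leading-tone chord: viio of iv. In F minor, iv is Bb, so the leading tone to it is A, a half step below.
Building a diminished triad on A gives A-C-Eb.
The figured bass 6 indicates first inversion, placing the third (C) in the bass: C-Eb-A.

C Eb A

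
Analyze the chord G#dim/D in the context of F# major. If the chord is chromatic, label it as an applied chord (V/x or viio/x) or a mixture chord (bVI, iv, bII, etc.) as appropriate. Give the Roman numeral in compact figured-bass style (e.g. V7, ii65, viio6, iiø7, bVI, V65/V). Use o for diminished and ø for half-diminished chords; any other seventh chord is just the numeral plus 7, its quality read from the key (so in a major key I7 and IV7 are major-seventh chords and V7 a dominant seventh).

iio64

Stacked in thirds the chord is G#-B-D: a diminished triad on G#.
G# is the second degree of F# major. This is the diminished supertonic triad, borrowed from the parallel minor.
With D in the bass the chord is in second inversion, so the figured bass is 64.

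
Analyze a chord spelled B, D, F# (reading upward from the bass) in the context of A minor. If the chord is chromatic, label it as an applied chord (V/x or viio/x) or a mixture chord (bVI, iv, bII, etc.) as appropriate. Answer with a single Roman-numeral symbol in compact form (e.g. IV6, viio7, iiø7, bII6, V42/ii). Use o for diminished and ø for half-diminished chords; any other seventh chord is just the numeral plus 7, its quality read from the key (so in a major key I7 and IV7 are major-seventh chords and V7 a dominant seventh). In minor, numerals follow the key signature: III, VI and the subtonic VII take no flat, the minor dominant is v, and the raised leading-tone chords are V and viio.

Stacked in thirds the chord is B-D-F#: a minor triad on B.
B is the second degree of A minor. This is the minor supertonic, borrowed from the parallel major (the Dorian ii).

ii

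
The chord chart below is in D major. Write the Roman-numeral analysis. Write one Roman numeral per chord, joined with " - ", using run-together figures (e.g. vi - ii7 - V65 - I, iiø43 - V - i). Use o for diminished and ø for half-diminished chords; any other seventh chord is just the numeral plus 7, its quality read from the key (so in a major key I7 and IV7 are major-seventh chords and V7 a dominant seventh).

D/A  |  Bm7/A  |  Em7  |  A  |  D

D/A: root D is the tonic; major triad there is I64.
Bm7/A: minor seventh chord on B = scale degree 6 → vi42.
Em7 has root E, degree 2 in D major, so ii7.
A has root A, degree 5 in D major, so V.
D: major triad on D = scale degree 1 → I.

I64 - vi42 - ii7 - V - I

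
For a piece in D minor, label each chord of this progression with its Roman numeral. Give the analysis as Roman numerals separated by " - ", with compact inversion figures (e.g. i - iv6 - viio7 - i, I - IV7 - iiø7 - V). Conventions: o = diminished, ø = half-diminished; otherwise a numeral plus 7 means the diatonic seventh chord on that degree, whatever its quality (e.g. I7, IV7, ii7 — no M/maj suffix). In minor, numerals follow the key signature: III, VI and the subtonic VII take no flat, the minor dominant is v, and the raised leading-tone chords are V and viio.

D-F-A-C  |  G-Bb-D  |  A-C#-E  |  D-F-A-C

D-F-A-C: root D is the tonic; minor seventh chord there is i7.
G-Bb-D has root G, degree 4 in D minor, so iv.
A-C#-E has root A, degree 5 in D minor, so V.
D-F-A-C: root D is the tonic; minor seventh chord there is i7.

i7 - iv - V - i7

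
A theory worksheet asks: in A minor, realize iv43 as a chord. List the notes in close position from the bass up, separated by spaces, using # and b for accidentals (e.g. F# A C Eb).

The numeral's case and figure indicate a minor seventh chord. In A minor its root, the fourth degree, is D.
That chord is spelled D-F-A-C.
With the 43 figure the chord is in second inversion; from the bass A upward in close position it reads A-C-D-F.

A C D F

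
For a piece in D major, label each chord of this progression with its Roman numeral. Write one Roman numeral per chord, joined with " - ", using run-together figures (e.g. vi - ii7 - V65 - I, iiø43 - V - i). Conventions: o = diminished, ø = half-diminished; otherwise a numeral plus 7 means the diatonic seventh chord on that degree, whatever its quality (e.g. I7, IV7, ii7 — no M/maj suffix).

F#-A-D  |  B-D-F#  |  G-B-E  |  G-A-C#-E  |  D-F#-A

F#-A-D: root D is the tonic; major triad there is I6.
B-D-F#: root B is the submediant; minor triad there is vi.
G-B-E: minor triad on E = scale degree 2 → ii6.
G-A-C#-E: dominant seventh chord on A = scale degree 5 → V42.
D-F#-A has root D, degree 1 in D major, so I.

I6 - vi - ii6 - V42 - I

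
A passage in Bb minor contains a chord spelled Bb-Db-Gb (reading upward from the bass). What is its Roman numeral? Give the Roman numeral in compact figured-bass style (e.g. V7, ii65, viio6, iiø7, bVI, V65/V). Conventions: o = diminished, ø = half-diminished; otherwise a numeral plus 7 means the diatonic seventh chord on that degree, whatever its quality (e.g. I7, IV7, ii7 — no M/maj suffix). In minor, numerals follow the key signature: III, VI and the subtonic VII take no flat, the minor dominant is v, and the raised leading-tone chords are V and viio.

VI6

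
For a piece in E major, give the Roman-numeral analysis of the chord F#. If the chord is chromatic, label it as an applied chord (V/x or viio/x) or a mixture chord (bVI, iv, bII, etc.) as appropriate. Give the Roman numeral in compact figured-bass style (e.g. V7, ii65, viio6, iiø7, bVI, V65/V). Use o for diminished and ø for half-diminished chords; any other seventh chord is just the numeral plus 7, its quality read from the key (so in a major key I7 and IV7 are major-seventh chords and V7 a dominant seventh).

The pitches F#-A#-C# form a major triad rooted on F#.
F# is not a diatonic chord root with this quality in E major, but it lies a perfect fifth above B (V), so the chord functions as an applied dominant of V.

V/V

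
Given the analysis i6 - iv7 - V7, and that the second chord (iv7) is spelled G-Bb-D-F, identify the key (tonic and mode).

iv7 is given as G-Bb-D-F — a minor seventh chord with root G.
iv7 on G implies G is the subdominant; that puts the tonic at D, and the lowercase numeral fits minor mode.

D minor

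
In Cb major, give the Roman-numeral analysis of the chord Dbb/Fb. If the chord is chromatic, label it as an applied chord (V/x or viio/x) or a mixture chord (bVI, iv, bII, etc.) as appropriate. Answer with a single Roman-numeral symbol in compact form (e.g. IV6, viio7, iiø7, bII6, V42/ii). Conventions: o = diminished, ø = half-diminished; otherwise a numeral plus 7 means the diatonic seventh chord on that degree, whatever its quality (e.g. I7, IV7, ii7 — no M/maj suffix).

The pitches Dbb-Fb-Abb form a major triad rooted on Dbb.
Dbb is the lowered second degree of Cb major (diatonic 2 would be Db). This is the Neapolitan sixth — a major triad on the lowered second degree, here in its customary first inversion.
With Fb in the bass the chord is in first inversion, so the figured bass is 6.

bII6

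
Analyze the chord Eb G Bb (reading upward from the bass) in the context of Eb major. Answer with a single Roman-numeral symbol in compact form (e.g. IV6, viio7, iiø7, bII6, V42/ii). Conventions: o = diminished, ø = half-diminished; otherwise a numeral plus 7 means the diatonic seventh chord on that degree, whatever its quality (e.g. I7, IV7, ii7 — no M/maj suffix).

The pitches Eb-G-Bb form a major triad rooted on Eb.
In Eb major, Eb is the tonic; the diatonic major triad there is I.

I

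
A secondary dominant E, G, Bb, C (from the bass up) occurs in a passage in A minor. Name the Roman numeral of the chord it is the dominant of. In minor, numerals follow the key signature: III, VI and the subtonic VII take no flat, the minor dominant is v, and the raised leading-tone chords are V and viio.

VI

The chord is a dominant seventh chord on C.
A dominant resolves down a perfect fifth: C → F. In A minor, F is scale degree 6, i.e. VI.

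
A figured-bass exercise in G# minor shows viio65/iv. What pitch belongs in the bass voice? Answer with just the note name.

The applied chord viio65/iv is rooted on B#: B#-D#-F#-A.
The figure 65 means first inversion — the third is in the bass.

D#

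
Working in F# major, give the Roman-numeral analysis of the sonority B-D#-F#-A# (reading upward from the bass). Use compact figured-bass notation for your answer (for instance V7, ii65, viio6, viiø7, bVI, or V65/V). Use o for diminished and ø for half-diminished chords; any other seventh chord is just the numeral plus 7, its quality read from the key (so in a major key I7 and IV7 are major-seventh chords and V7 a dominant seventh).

IV7

The pitches B-D#-F#-A# form a major seventh chord rooted on B.
B is scale degree 4 in F# major, and a major seventh chord on that degree is written IV7.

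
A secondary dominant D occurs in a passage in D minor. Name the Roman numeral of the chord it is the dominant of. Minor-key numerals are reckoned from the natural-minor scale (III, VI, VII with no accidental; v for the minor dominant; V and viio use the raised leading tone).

iv

The chord is a major triad on D.
A dominant resolves down a perfect fifth: D → G. In D minor, G is scale degree 4, i.e. iv.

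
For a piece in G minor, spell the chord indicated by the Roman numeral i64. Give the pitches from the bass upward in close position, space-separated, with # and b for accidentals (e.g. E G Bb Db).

D G Bb

The numeral's case and figure indicate a minor triad. In G minor its root, the first degree, is G.
That chord is spelled G-Bb-D.
The figured bass 64 indicates second inversion, placing the fifth (D) in the bass: D-G-Bb.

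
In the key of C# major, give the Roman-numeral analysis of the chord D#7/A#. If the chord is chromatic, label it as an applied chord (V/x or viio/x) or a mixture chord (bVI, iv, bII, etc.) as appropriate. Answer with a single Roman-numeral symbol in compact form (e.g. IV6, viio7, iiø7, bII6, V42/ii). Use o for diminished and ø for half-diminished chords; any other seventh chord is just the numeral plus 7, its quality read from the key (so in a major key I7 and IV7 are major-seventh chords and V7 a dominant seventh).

V43/V

The pitches D#-F##-A#-C# form a dominant seventh chord rooted on D#.
D# is not a diatonic chord root with this quality in C# major, but it lies a perfect fifth above G# (V), so the chord functions as an applied dominant of V.
With A# in the bass the chord is in second inversion, so the figured bass is 43.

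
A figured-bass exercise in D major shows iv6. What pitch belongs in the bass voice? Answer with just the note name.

Bb

iv in D major has root G; the chord is G-Bb-D.
The figure 6 means first inversion — the third is in the bass.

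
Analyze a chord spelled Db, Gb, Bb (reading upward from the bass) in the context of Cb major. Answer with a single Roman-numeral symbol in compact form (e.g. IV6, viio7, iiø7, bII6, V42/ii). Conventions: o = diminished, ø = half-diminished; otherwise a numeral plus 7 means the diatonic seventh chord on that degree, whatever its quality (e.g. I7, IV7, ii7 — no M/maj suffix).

Stacked in thirds the chord is Gb-Bb-Db: a major triad on Gb.
In Cb major, Gb is the dominant; the diatonic major triad there is V.
With Db in the bass the chord is in second inversion, so the figured bass is 64.

V64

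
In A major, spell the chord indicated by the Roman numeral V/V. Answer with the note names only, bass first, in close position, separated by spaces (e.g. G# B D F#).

B D# F#

V/V is a secondary dominant — the dominant triad of V. V in A major is E, so the applied chord's root is B, a perfect fifth above.
Building a major triad on B gives B-D#-F#.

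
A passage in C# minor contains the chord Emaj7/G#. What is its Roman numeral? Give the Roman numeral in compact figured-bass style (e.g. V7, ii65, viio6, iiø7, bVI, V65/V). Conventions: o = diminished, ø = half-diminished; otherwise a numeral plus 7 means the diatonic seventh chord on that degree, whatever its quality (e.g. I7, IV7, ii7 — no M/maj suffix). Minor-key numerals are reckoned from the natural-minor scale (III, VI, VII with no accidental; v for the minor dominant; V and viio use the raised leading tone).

Stacked in thirds the chord is E-G#-B-D#: a major seventh chord on E.
In C# minor, E is the mediant; the diatonic major seventh chord there is III7.
With G# in the bass the chord is in first inversion, so the figured bass is 65.

III65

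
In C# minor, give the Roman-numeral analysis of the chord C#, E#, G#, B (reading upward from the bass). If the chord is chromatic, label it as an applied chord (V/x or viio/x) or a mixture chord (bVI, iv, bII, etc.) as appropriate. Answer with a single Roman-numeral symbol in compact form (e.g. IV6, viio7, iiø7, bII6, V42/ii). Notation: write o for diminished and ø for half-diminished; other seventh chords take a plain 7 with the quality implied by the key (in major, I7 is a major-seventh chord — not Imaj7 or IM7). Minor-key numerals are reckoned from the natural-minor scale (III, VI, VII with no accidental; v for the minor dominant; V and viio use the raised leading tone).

V7/iv

The pitches C#-E#-G#-B form a dominant seventh chord rooted on C#.
C# is not a diatonic chord root with this quality in C# minor, but it lies a perfect fifth above F# (iv), so the chord functions as an applied dominant of iv.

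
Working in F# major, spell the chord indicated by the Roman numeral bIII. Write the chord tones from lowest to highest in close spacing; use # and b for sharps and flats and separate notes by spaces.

A C# E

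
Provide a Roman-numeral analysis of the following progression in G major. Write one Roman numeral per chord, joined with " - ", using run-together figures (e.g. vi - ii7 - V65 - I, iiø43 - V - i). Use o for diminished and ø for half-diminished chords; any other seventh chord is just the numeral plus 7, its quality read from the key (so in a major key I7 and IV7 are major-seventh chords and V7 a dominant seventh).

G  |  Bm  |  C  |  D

I - iii - IV - V

G: major triad on G = scale degree 1 → I.
Bm: minor triad on B = scale degree 3 → iii.
C: major triad on C = scale degree 4 → IV.
D: major triad on D = scale degree 5 → V.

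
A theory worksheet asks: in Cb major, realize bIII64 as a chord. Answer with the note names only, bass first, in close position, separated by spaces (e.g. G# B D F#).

Bbb Ebb Gb

bIII64 is a major triad on the lowered third degree, borrowed from the parallel minor. In Cb major that root is Ebb.
So the chord is Ebb-Gb-Bbb.
The figured bass 64 indicates second inversion, placing the fifth (Bbb) in the bass: Bbb-Ebb-Gb.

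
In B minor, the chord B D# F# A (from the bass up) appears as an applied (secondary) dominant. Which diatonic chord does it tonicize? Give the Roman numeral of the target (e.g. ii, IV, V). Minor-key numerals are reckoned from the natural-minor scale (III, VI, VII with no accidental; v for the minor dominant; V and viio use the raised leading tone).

The chord is a dominant seventh chord on B.
A dominant resolves down a perfect fifth: B → E. In B minor, E is scale degree 4, i.e. iv.

iv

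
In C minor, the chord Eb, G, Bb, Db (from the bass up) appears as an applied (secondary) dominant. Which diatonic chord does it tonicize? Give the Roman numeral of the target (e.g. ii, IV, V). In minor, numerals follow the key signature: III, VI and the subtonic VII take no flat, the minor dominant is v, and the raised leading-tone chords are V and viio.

VI

The chord is a dominant seventh chord on Eb.
A dominant resolves down a perfect fifth: Eb → Ab. In C minor, Ab is scale degree 6, i.e. VI.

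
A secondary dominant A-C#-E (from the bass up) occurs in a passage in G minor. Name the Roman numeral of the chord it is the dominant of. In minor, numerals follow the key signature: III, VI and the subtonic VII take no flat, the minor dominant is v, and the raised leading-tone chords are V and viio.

V

The chord is a major triad on A.
A dominant resolves down a perfect fifth: A → D. In G minor, D is scale degree 5, i.e. V.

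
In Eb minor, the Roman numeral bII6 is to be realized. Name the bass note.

Ab

bII in Eb minor has root Fb; the chord is Fb-Ab-Cb.
The figure 6 means first inversion — the third is in the bass.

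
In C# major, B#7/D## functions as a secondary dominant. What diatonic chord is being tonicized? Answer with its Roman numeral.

iii

The chord is a dominant seventh chord on B#.
A dominant resolves down a perfect fifth: B# → E#. In C# major, E# is scale degree 3, i.e. iii.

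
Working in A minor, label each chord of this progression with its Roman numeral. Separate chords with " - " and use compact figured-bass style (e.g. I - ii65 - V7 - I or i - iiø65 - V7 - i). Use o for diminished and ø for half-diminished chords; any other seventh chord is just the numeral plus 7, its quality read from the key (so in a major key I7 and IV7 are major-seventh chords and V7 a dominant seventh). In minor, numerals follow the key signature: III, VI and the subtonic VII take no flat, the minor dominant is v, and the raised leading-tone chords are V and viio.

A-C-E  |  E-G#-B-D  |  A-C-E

i - V7 - i

A-C-E: minor triad on A = scale degree 1 → i.
E-G#-B-D has root E, degree 5 in A minor, so V7.
A-C-E has root A, degree 1 in A minor, so i.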